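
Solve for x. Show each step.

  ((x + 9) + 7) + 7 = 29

Step 1. [((x + 9) + 7) + 7 = 29] +7 is outermost — subtract 7 both sides. So sub: (x + 9) + 7 = 22.
Step 2. [(x + 9) + 7 = 22] 7 comes off first (subtract 7) ⇒ sub: x + 9 = 15.
Step 3. [x + 9 = 15] the outer +9 inverts by subtracting 9. So sub: x = 6.

Answer: x ∈ {6}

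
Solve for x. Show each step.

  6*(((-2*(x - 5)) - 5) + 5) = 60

Step 1. [6*(((-2*(x - 5)) - 5) + 5) = 60] 6·(inner) — divide through by 6, so div: ((-2*(x - 5)) - 5) + 5 = 10.
Step 2. [((-2*(x - 5)) - 5) + 5 = 10] the outer +5 inverts by subtracting 5. So sub: (-2*(x - 5)) - 5 = 5.
Step 3. [(-2*(x - 5)) - 5 = 5] add 5: x sits inside (… - 5), so sub: -2*(x - 5) = 10.
Step 4. [-2*(x - 5) = 10] LHS = -2·(…); ÷-2 both sides, so div: x - 5 = -5.
Step 5. [x - 5 = -5] 5 comes off first (add 5). So sub: x = 0.

Answer: x ∈ {0}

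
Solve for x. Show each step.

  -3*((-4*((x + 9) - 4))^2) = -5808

Step 1. [-3*((-4*((x + 9) - 4))^2) = -5808] -3 out front; divide by -3. So div: (-4*((x + 9) - 4))^2 = 1936.
Step 2. [(-4*((x + 9) - 4))^2 = 1936] LHS squared, RHS 1936 ≥ 0: apply √ (±) ⇒ sqrt: -4*((x + 9) - 4) = 44 or -44.
Step 3. [-4*((x + 9) - 4) = 44 or -44] -4·(inner) — divide through by -4. So div: (x + 9) - 4 = -11 or 11.
Step 4. [(x + 9) - 4 = -11 or 11] the outer -4 inverts by adding 4 ⇒ sub: x + 9 = -7 or 15.
Step 5. [x + 9 = -7 or 15] 9 comes off first (subtract 9), so sub: x = -16 or 6.

Answer: x ∈ {-16, 6}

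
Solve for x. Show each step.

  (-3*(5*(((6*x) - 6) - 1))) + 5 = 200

Step 1. [(-3*(5*(((6*x) - 6) - 1))) + 5 = 200] subtract 5: x sits inside (… + 5) ⇒ sub: -3*(5*(((6*x) - 6) - 1)) = 195.
Step 2. [-3*(5*(((6*x) - 6) - 1)) = 195] divide by the outer -3 ⇒ div: 5*(((6*x) - 6) - 1) = -65.
Step 3. [5*(((6*x) - 6) - 1) = -65] LHS = 5·(…); ÷5 both sides. So div: ((6*x) - 6) - 1 = -13.
Step 4. [((6*x) - 6) - 1 = -13] 1 comes off first (add 1) ⇒ sub: (6*x) - 6 = -12.
Step 5. [(6*x) - 6 = -12] -6 is outermost — add 6 both sides, so sub: 6*x = -6.
Step 6. [6*x = -6] 6 out front; divide by 6, so div: x = -1.

Answer: x ∈ {-1}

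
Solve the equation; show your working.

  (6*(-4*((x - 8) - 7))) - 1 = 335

Step 1. [(6*(-4*((x - 8) - 7))) - 1 = 335] peel the -1: add 1 from each side. So sub: 6*(-4*((x - 8) - 7)) = 336.
Step 2. [6*(-4*((x - 8) - 7)) = 336] 6 out front; divide by 6 ⇒ div: -4*((x - 8) - 7) = 56.
Step 3. [-4*((x - 8) - 7) = 56] -4·(inner) — divide through by -4 ⇒ div: (x - 8) - 7 = -14.
Step 4. [(x - 8) - 7 = -14] -7 is outermost — add 7 both sides, so sub: x - 8 = -7.
Step 5. [x - 8 = -7] peel the -8: add 8 from each side ⇒ sub: x = 1.

Answer: x ∈ {1}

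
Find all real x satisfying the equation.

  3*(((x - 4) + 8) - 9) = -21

Step 1. [3*(((x - 4) + 8) - 9) = -21] 3·(inner) — divide through by 3, so div: ((x - 4) + 8) - 9 = -7.
Step 2. [((x - 4) + 8) - 9 = -7] the outer -9 inverts by adding 9, so sub: (x - 4) + 8 = 2.
Step 3. [(x - 4) + 8 = 2] the outer +8 inverts by subtracting 8, so sub: x - 4 = -6.
Step 4. [x - 4 = -6] -4 is outermost — add 4 both sides, so sub: x = -2.

Answer: x ∈ {-2}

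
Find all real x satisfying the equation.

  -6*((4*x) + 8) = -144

Step 1. [-6*((4*x) + 8) = -144] -6 out front; divide by -6 ⇒ div: (4*x) + 8 = 24.
Step 2. [(4*x) + 8 = 24] subtract 8: x sits inside (… + 8). So sub: 4*x = 16.
Step 3. [4*x = 16] LHS = 4·(…); ÷4 both sides. So div: x = 4.

Answer: x ∈ {4}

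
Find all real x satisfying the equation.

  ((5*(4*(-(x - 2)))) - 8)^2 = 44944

Step 1. [((5*(4*(-(x - 2)))) - 8)^2 = 44944] 44944 ≥ 0, LHS is (·)² — take ±√, so sqrt: (5*(4*(-(x - 2)))) - 8 = 212 or -212.
Step 2. [(5*(4*(-(x - 2)))) - 8 = 212 or -212] peel the -8: add 8 from each side, so sub: 5*(4*(-(x - 2))) = 220 or -204.
Step 3. [5*(4*(-(x - 2))) = 220 or -204] divide by the outer 5. So div: 4*(-(x - 2)) = 44 or -204/5.
Step 4. [4*(-(x - 2)) = 44 or -204/5] divide by the outer 4. So div: -(x - 2) = 11 or -51/5.
Step 5. [-(x - 2) = 11 or -51/5] flip signs both sides, so neg: x - 2 = -11 or 51/5.
Step 6. [x - 2 = -11 or 51/5] 2 comes off first (add 2), so sub: x = -9 or 61/5.

Answer: x ∈ {-9, 61/5}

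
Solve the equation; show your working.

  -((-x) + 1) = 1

Step 1. [-((-x) + 1) = 1] leading − — multiply by −1, so neg: (-x) + 1 = -1.
Step 2. [(-x) + 1 = -1] 1 comes off first (subtract 1). So sub: -x = -2.
Step 3. [-x = -2] flip signs both sides ⇒ neg: x = 2.

Answer: x ∈ {2}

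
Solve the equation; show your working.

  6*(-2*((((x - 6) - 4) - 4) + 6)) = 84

Step 1. [6*(-2*((((x - 6) - 4) - 4) + 6)) = 84] 6 out front; divide by 6, so div: -2*((((x - 6) - 4) - 4) + 6) = 14.
Step 2. [-2*((((x - 6) - 4) - 4) + 6) = 14] -2·(inner) — divide through by -2 ⇒ div: (((x - 6) - 4) - 4) + 6 = -7.
Step 3. [(((x - 6) - 4) - 4) + 6 = -7] 6 comes off first (subtract 6). So sub: ((x - 6) - 4) - 4 = -13.
Step 4. [((x - 6) - 4) - 4 = -13] the outer -4 inverts by adding 4, so sub: (x - 6) - 4 = -9.
Step 5. [(x - 6) - 4 = -9] add 4: x sits inside (… - 4), so sub: x - 6 = -5.
Step 6. [x - 6 = -5] peel the -6: add 6 from each side, so sub: x = 1.

Answer: x ∈ {1}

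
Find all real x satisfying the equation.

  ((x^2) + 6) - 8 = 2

Step 1. [((x^2) + 6) - 8 = 2] peel the -8: add 8 from each side. So sub: (x^2) + 6 = 10.
Step 2. [(x^2) + 6 = 10] peel the +6: subtract 6 from each side ⇒ sub: x^2 = 4.
Step 3. [x^2 = 4] √ both sides: 4 ≥ 0 gives two branches ⇒ sqrt: x = 2 or -2.

Answer: x ∈ {-2, 2}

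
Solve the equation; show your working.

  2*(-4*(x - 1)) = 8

Step 1. [2*(-4*(x - 1)) = 8] 2 out front; divide by 2, so div: -4*(x - 1) = 4.
Step 2. [-4*(x - 1) = 4] divide by the outer -4. So div: x - 1 = -1.
Step 3. [x - 1 = -1] the outer -1 inverts by adding 1 ⇒ sub: x = 0.

Answer: x ∈ {0}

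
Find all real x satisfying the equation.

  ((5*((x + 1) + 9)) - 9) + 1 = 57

Step 1. [((5*((x + 1) + 9)) - 9) + 1 = 57] +1 is outermost — subtract 1 both sides. So sub: (5*((x + 1) + 9)) - 9 = 56.
Step 2. [(5*((x + 1) + 9)) - 9 = 56] 9 comes off first (add 9). So sub: 5*((x + 1) + 9) = 65.
Step 3. [5*((x + 1) + 9) = 65] 5·(inner) — divide through by 5. So div: (x + 1) + 9 = 13.
Step 4. [(x + 1) + 9 = 13] peel the +9: subtract 9 from each side. So sub: x + 1 = 4.
Step 5. [x + 1 = 4] subtract 1: x sits inside (… + 1). So sub: x = 3.

Answer: x ∈ {3}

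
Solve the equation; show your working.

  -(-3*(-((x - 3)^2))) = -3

Step 1. [-(-3*(-((x - 3)^2))) = -3] flip signs both sides ⇒ neg: -3*(-((x - 3)^2)) = 3.
Step 2. [-3*(-((x - 3)^2)) = 3] divide by the outer -3, so div: -((x - 3)^2) = -1.
Step 3. [-((x - 3)^2) = -1] leading − — multiply by −1. So neg: (x - 3)^2 = 1.
Step 4. [(x - 3)^2 = 1] LHS squared, RHS 1 ≥ 0: apply √ (±), so sqrt: x - 3 = 1 or -1.
Step 5. [x - 3 = 1 or -1] -3 is outermost — add 3 both sides. So sub: x = 4 or 2.

Answer: x ∈ {2, 4}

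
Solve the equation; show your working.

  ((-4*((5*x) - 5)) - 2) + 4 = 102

Step 1. [((-4*((5*x) - 5)) - 2) + 4 = 102] the outer +4 inverts by subtracting 4 ⇒ sub: (-4*((5*x) - 5)) - 2 = 98.
Step 2. [(-4*((5*x) - 5)) - 2 = 98] -2 is outermost — add 2 both sides ⇒ sub: -4*((5*x) - 5) = 100.
Step 3. [-4*((5*x) - 5) = 100] LHS = -4·(…); ÷-4 both sides, so div: (5*x) - 5 = -25.
Step 4. [(5*x) - 5 = -25] 5 | LHS and 5 | -25: pull 5 out ⇒ factor: x - 1 = -5.
Step 5. [x - 1 = -5] 1 comes off first (add 1). So sub: x = -4.

Answer: x ∈ {-4}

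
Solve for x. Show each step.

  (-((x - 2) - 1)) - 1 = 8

Step 1. [(-((x - 2) - 1)) - 1 = 8] 1 comes off first (add 1) ⇒ sub: -((x - 2) - 1) = 9.
Step 2. [-((x - 2) - 1) = 9] LHS negated; negate both sides. So neg: (x - 2) - 1 = -9.
Step 3. [(x - 2) - 1 = -9] -1 is outermost — add 1 both sides, so sub: x - 2 = -8.
Step 4. [x - 2 = -8] the outer -2 inverts by adding 2, so sub: x = -6.

Answer: x ∈ {-6}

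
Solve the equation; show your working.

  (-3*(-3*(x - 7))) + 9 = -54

Step 1. [(-3*(-3*(x - 7))) + 9 = -54] -3 | LHS and -3 | -54: pull -3 out ⇒ factor: (-3*(x - 7)) - 3 = 18.
Step 2. [(-3*(x - 7)) - 3 = 18] -3 divides every term; factor it out ⇒ factor: (x - 7) + 1 = -6.
Step 3. [(x - 7) + 1 = -6] peel the +1: subtract 1 from each side. So sub: x - 7 = -7.
Step 4. [x - 7 = -7] add 7: x sits inside (… - 7). So sub: x = 0.

Answer: x ∈ {0}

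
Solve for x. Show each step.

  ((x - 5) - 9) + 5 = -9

Step 1. [((x - 5) - 9) + 5 = -9] peel the +5: subtract 5 from each side ⇒ sub: (x - 5) - 9 = -14.
Step 2. [(x - 5) - 9 = -14] peel the -9: add 9 from each side ⇒ sub: x - 5 = -5.
Step 3. [x - 5 = -5] 5 comes off first (add 5), so sub: x = 0.

Answer: x ∈ {0}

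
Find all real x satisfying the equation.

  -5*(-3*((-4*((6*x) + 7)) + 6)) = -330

Step 1. [-5*(-3*((-4*((6*x) + 7)) + 6)) = -330] -5·(inner) — divide through by -5. So div: -3*((-4*((6*x) + 7)) + 6) = 66.
Step 2. [-3*((-4*((6*x) + 7)) + 6) = 66] -3·(inner) — divide through by -3, so div: (-4*((6*x) + 7)) + 6 = -22.
Step 3. [(-4*((6*x) + 7)) + 6 = -22] the outer +6 inverts by subtracting 6. So sub: -4*((6*x) + 7) = -28.
Step 4. [-4*((6*x) + 7) = -28] -4·(inner) — divide through by -4. So div: (6*x) + 7 = 7.
Step 5. [(6*x) + 7 = 7] +7 is outermost — subtract 7 both sides ⇒ sub: 6*x = 0.
Step 6. [6*x = 0] divide by the outer 6. So div: x = 0.

Answer: x ∈ {0}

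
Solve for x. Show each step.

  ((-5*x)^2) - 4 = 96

Step 1. [((-5*x)^2) - 4 = 96] 4 comes off first (add 4) ⇒ sub: (-5*x)^2 = 100.
Step 2. [(-5*x)^2 = 100] LHS squared, RHS 100 ≥ 0: apply √ (±) ⇒ sqrt: -5*x = 10 or -10.
Step 3. [-5*x = 10 or -10] divide by the outer -5, so div: x = -2 or 2.

Answer: x ∈ {-2, 2}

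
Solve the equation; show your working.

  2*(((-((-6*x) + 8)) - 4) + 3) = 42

Step 1. [2*(((-((-6*x) + 8)) - 4) + 3) = 42] leading coefficient 2: divide by 2, so div: ((-((-6*x) + 8)) - 4) + 3 = 21.
Step 2. [((-((-6*x) + 8)) - 4) + 3 = 21] peel the +3: subtract 3 from each side ⇒ sub: (-((-6*x) + 8)) - 4 = 18.
Step 3. [(-((-6*x) + 8)) - 4 = 18] -4 is outermost — add 4 both sides ⇒ sub: -((-6*x) + 8) = 22.
Step 4. [-((-6*x) + 8) = 22] leading − — multiply by −1 ⇒ neg: (-6*x) + 8 = -22.
Step 5. [(-6*x) + 8 = -22] subtract 8: x sits inside (… + 8), so sub: -6*x = -30.
Step 6. [-6*x = -30] leading coefficient -6: divide by -6. So div: x = 5.

Answer: x ∈ {5}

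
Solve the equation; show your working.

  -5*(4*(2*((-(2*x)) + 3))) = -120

Step 1. [-5*(4*(2*((-(2*x)) + 3))) = -120] divide by the outer -5. So div: 4*(2*((-(2*x)) + 3)) = 24.
Step 2. [4*(2*((-(2*x)) + 3)) = 24] LHS = 4·(…); ÷4 both sides, so div: 2*((-(2*x)) + 3) = 6.
Step 3. [2*((-(2*x)) + 3) = 6] LHS = 2·(…); ÷2 both sides ⇒ div: (-(2*x)) + 3 = 3.
Step 4. [(-(2*x)) + 3 = 3] subtract 3: x sits inside (… + 3). So sub: -(2*x) = 0.
Step 5. [-(2*x) = 0] LHS negated; negate both sides. So neg: 2*x = 0.
Step 6. [2*x = 0] LHS = 2·(…); ÷2 both sides ⇒ div: x = 0.

Answer: x ∈ {0}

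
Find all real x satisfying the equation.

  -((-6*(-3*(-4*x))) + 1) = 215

Step 1. [-((-6*(-3*(-4*x))) + 1) = 215] LHS negated; negate both sides. So neg: (-6*(-3*(-4*x))) + 1 = -215.
Step 2. [(-6*(-3*(-4*x))) + 1 = -215] peel the +1: subtract 1 from each side, so sub: -6*(-3*(-4*x)) = -216.
Step 3. [-6*(-3*(-4*x)) = -216] leading coefficient -6: divide by -6, so div: -3*(-4*x) = 36.
Step 4. [-3*(-4*x) = 36] divide by the outer -3, so div: -4*x = -12.
Step 5. [-4*x = -12] leading coefficient -4: divide by -4. So div: x = 3.

Answer: x ∈ {3}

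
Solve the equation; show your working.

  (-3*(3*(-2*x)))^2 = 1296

Step 1. [(-3*(3*(-2*x)))^2 = 1296] √ both sides: 1296 ≥ 0 gives two branches, so sqrt: -3*(3*(-2*x)) = 36 or -36.
Step 2. [-3*(3*(-2*x)) = 36 or -36] LHS = -3·(…); ÷-3 both sides ⇒ div: 3*(-2*x) = -12 or 12.
Step 3. [3*(-2*x) = -12 or 12] divide by the outer 3, so div: -2*x = -4 or 4.
Step 4. [-2*x = -4 or 4] divide by the outer -2. So div: x = 2 or -2.

Answer: x ∈ {-2, 2}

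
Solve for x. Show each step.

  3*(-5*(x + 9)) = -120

Step 1. [3*(-5*(x + 9)) = -120] 3·(inner) — divide through by 3 ⇒ div: -5*(x + 9) = -40.
Step 2. [-5*(x + 9) = -40] leading coefficient -5: divide by -5, so div: x + 9 = 8.
Step 3. [x + 9 = 8] the outer +9 inverts by subtracting 9. So sub: x = -1.

Answer: x ∈ {-1}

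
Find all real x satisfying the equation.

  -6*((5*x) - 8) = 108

Step 1. [-6*((5*x) - 8) = 108] LHS = -6·(…); ÷-6 both sides, so div: (5*x) - 8 = -18.
Step 2. [(5*x) - 8 = -18] 8 comes off first (add 8) ⇒ sub: 5*x = -10.
Step 3. [5*x = -10] 5·(inner) — divide through by 5 ⇒ div: x = -2.

Answer: x ∈ {-2}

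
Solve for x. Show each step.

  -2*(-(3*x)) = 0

Step 1. [-2*(-(3*x)) = 0] divide by the outer -2 ⇒ div: -(3*x) = 0.
Step 2. [-(3*x) = 0] flip signs both sides, so neg: 3*x = 0.
Step 3. [3*x = 0] 3 out front; divide by 3 ⇒ div: x = 0.

Answer: x ∈ {0}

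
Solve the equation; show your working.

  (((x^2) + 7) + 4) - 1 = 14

Step 1. [(((x^2) + 7) + 4) - 1 = 14] add 1: x sits inside (… - 1), so sub: ((x^2) + 7) + 4 = 15.
Step 2. [((x^2) + 7) + 4 = 15] +4 is outermost — subtract 4 both sides ⇒ sub: (x^2) + 7 = 11.
Step 3. [(x^2) + 7 = 11] 7 comes off first (subtract 7) ⇒ sub: x^2 = 4.
Step 4. [x^2 = 4] √ both sides: 4 ≥ 0 gives two branches ⇒ sqrt: x = 2 or -2.

Answer: x ∈ {-2, 2}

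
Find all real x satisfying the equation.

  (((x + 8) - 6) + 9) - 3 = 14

Step 1. [(((x + 8) - 6) + 9) - 3 = 14] the outer -3 inverts by adding 3. So sub: ((x + 8) - 6) + 9 = 17.
Step 2. [((x + 8) - 6) + 9 = 17] subtract 9: x sits inside (… + 9). So sub: (x + 8) - 6 = 8.
Step 3. [(x + 8) - 6 = 8] peel the -6: add 6 from each side ⇒ sub: x + 8 = 14.
Step 4. [x + 8 = 14] subtract 8: x sits inside (… + 8), so sub: x = 6.

Answer: x ∈ {6}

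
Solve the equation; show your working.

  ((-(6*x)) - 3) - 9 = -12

Step 1. [((-(6*x)) - 3) - 9 = -12] the outer -9 inverts by adding 9. So sub: (-(6*x)) - 3 = -3.
Step 2. [(-(6*x)) - 3 = -3] 3 comes off first (add 3). So sub: -(6*x) = 0.
Step 3. [-(6*x) = 0] flip signs both sides, so neg: 6*x = 0.
Step 4. [6*x = 0] divide by the outer 6, so div: x = 0.

Answer: x ∈ {0}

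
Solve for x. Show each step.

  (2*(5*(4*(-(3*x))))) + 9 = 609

Step 1. [(2*(5*(4*(-(3*x))))) + 9 = 609] subtract 9: x sits inside (… + 9). So sub: 2*(5*(4*(-(3*x)))) = 600.
Step 2. [2*(5*(4*(-(3*x)))) = 600] 2 out front; divide by 2 ⇒ div: 5*(4*(-(3*x))) = 300.
Step 3. [5*(4*(-(3*x))) = 300] leading coefficient 5: divide by 5. So div: 4*(-(3*x)) = 60.
Step 4. [4*(-(3*x)) = 60] leading coefficient 4: divide by 4, so div: -(3*x) = 15.
Step 5. [-(3*x) = 15] leading − — multiply by −1, so neg: 3*x = -15.
Step 6. [3*x = -15] divide by the outer 3. So div: x = -5.

Answer: x ∈ {-5}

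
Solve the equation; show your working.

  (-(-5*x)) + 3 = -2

Step 1. [(-(-5*x)) + 3 = -2] 3 comes off first (subtract 3). So sub: -(-5*x) = -5.
Step 2. [-(-5*x) = -5] leading − — multiply by −1. So neg: -5*x = 5.
Step 3. [-5*x = 5] -5·(inner) — divide through by -5, so div: x = -1.

Answer: x ∈ {-1}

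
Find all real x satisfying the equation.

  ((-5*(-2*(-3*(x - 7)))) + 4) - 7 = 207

Step 1. [((-5*(-2*(-3*(x - 7)))) + 4) - 7 = 207] -7 is outermost — add 7 both sides ⇒ sub: (-5*(-2*(-3*(x - 7)))) + 4 = 214.
Step 2. [(-5*(-2*(-3*(x - 7)))) + 4 = 214] +4 is outermost — subtract 4 both sides. So sub: -5*(-2*(-3*(x - 7))) = 210.
Step 3. [-5*(-2*(-3*(x - 7))) = 210] -5 out front; divide by -5 ⇒ div: -2*(-3*(x - 7)) = -42.
Step 4. [-2*(-3*(x - 7)) = -42] -2 out front; divide by -2. So div: -3*(x - 7) = 21.
Step 5. [-3*(x - 7) = 21] -3·(inner) — divide through by -3 ⇒ div: x - 7 = -7.
Step 6. [x - 7 = -7] add 7: x sits inside (… - 7), so sub: x = 0.

Answer: x ∈ {0}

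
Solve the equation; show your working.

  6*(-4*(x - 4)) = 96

Step 1. [6*(-4*(x - 4)) = 96] 6 out front; divide by 6 ⇒ div: -4*(x - 4) = 16.
Step 2. [-4*(x - 4) = 16] LHS = -4·(…); ÷-4 both sides. So div: x - 4 = -4.
Step 3. [x - 4 = -4] -4 is outermost — add 4 both sides. So sub: x = 0.

Answer: x ∈ {0}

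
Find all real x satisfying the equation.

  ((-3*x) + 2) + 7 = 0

Step 1. [((-3*x) + 2) + 7 = 0] peel the +7: subtract 7 from each side, so sub: (-3*x) + 2 = -7.
Step 2. [(-3*x) + 2 = -7] the outer +2 inverts by subtracting 2 ⇒ sub: -3*x = -9.
Step 3. [-3*x = -9] divide by the outer -3, so div: x = 3.

Answer: x ∈ {3}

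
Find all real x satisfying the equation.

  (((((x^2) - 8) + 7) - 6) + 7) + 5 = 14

Step 1. [(((((x^2) - 8) + 7) - 6) + 7) + 5 = 14] the outer +5 inverts by subtracting 5 ⇒ sub: ((((x^2) - 8) + 7) - 6) + 7 = 9.
Step 2. [((((x^2) - 8) + 7) - 6) + 7 = 9] subtract 7: x sits inside (… + 7). So sub: (((x^2) - 8) + 7) - 6 = 2.
Step 3. [(((x^2) - 8) + 7) - 6 = 2] -6 is outermost — add 6 both sides ⇒ sub: ((x^2) - 8) + 7 = 8.
Step 4. [((x^2) - 8) + 7 = 8] 7 comes off first (subtract 7) ⇒ sub: (x^2) - 8 = 1.
Step 5. [(x^2) - 8 = 1] the outer -8 inverts by adding 8. So sub: x^2 = 9.
Step 6. [x^2 = 9] LHS squared, RHS 9 ≥ 0: apply √ (±) ⇒ sqrt: x = 3 or -3.

Answer: x ∈ {-3, 3}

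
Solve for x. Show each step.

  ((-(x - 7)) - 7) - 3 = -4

Step 1. [((-(x - 7)) - 7) - 3 = -4] the outer -3 inverts by adding 3. So sub: (-(x - 7)) - 7 = -1.
Step 2. [(-(x - 7)) - 7 = -1] peel the -7: add 7 from each side, so sub: -(x - 7) = 6.
Step 3. [-(x - 7) = 6] leading − — multiply by −1. So neg: x - 7 = -6.
Step 4. [x - 7 = -6] add 7: x sits inside (… - 7) ⇒ sub: x = 1.

Answer: x ∈ {1}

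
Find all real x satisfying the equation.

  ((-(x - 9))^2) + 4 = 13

Step 1. [((-(x - 9))^2) + 4 = 13] the outer +4 inverts by subtracting 4, so sub: (-(x - 9))^2 = 9.
Step 2. [(-(x - 9))^2 = 9] √ both sides: 9 ≥ 0 gives two branches, so sqrt: -(x - 9) = 3 or -3.
Step 3. [-(x - 9) = 3 or -3] flip signs both sides, so neg: x - 9 = -3 or 3.
Step 4. [x - 9 = -3 or 3] peel the -9: add 9 from each side ⇒ sub: x = 6 or 12.

Answer: x ∈ {6, 12}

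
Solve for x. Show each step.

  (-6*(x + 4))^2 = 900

Step 1. [(-6*(x + 4))^2 = 900] LHS squared, RHS 900 ≥ 0: apply √ (±). So sqrt: -6*(x + 4) = 30 or -30.
Step 2. [-6*(x + 4) = 30 or -30] LHS = -6·(…); ÷-6 both sides, so div: x + 4 = -5 or 5.
Step 3. [x + 4 = -5 or 5] peel the +4: subtract 4 from each side ⇒ sub: x = -9 or 1.

Answer: x ∈ {-9, 1}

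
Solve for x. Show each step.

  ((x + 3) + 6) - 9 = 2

Step 1. [((x + 3) + 6) - 9 = 2] add 9: x sits inside (… - 9), so sub: (x + 3) + 6 = 11.
Step 2. [(x + 3) + 6 = 11] peel the +6: subtract 6 from each side, so sub: x + 3 = 5.
Step 3. [x + 3 = 5] +3 is outermost — subtract 3 both sides, so sub: x = 2.

Answer: x ∈ {2}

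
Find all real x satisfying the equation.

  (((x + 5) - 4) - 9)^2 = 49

Step 1. [(((x + 5) - 4) - 9)^2 = 49] √ both sides: 49 ≥ 0 gives two branches, so sqrt: ((x + 5) - 4) - 9 = 7 or -7.
Step 2. [((x + 5) - 4) - 9 = 7 or -7] -9 is outermost — add 9 both sides ⇒ sub: (x + 5) - 4 = 16 or 2.
Step 3. [(x + 5) - 4 = 16 or 2] add 4: x sits inside (… - 4), so sub: x + 5 = 20 or 6.
Step 4. [x + 5 = 20 or 6] subtract 5: x sits inside (… + 5), so sub: x = 15 or 1.

Answer: x ∈ {1, 15}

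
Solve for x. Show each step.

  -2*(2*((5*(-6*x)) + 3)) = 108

Step 1. [-2*(2*((5*(-6*x)) + 3)) = 108] leading coefficient -2: divide by -2. So div: 2*((5*(-6*x)) + 3) = -54.
Step 2. [2*((5*(-6*x)) + 3) = -54] divide by the outer 2 ⇒ div: (5*(-6*x)) + 3 = -27.
Step 3. [(5*(-6*x)) + 3 = -27] the outer +3 inverts by subtracting 3, so sub: 5*(-6*x) = -30.
Step 4. [5*(-6*x) = -30] 5·(inner) — divide through by 5. So div: -6*x = -6.
Step 5. [-6*x = -6] leading coefficient -6: divide by -6. So div: x = 1.

Answer: x ∈ {1}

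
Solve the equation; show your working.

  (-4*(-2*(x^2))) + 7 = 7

Step 1. [(-4*(-2*(x^2))) + 7 = 7] 7 comes off first (subtract 7). So sub: -4*(-2*(x^2)) = 0.
Step 2. [-4*(-2*(x^2)) = 0] LHS = -4·(…); ÷-4 both sides. So div: -2*(x^2) = 0.
Step 3. [-2*(x^2) = 0] leading coefficient -2: divide by -2, so div: x^2 = 0.
Step 4. [x^2 = 0] LHS squared, RHS 0 ≥ 0: apply √ (±). So sqrt: x = 0.

Answer: x ∈ {0}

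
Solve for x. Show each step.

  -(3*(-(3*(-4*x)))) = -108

Step 1. [-(3*(-(3*(-4*x)))) = -108] LHS negated; negate both sides. So neg: 3*(-(3*(-4*x))) = 108.
Step 2. [3*(-(3*(-4*x))) = 108] leading coefficient 3: divide by 3 ⇒ div: -(3*(-4*x)) = 36.
Step 3. [-(3*(-4*x)) = 36] LHS negated; negate both sides, so neg: 3*(-4*x) = -36.
Step 4. [3*(-4*x) = -36] divide by the outer 3 ⇒ div: -4*x = -12.
Step 5. [-4*x = -12] leading coefficient -4: divide by -4, so div: x = 3.

Answer: x ∈ {3}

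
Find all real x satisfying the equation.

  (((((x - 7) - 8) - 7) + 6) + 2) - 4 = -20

Step 1. [(((((x - 7) - 8) - 7) + 6) + 2) - 4 = -20] the outer -4 inverts by adding 4 ⇒ sub: ((((x - 7) - 8) - 7) + 6) + 2 = -16.
Step 2. [((((x - 7) - 8) - 7) + 6) + 2 = -16] 2 comes off first (subtract 2) ⇒ sub: (((x - 7) - 8) - 7) + 6 = -18.
Step 3. [(((x - 7) - 8) - 7) + 6 = -18] subtract 6: x sits inside (… + 6) ⇒ sub: ((x - 7) - 8) - 7 = -24.
Step 4. [((x - 7) - 8) - 7 = -24] 7 comes off first (add 7). So sub: (x - 7) - 8 = -17.
Step 5. [(x - 7) - 8 = -17] the outer -8 inverts by adding 8, so sub: x - 7 = -9.
Step 6. [x - 7 = -9] -7 is outermost — add 7 both sides ⇒ sub: x = -2.

Answer: x ∈ {-2}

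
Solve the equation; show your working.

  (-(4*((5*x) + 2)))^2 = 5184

Step 1. [(-(4*((5*x) + 2)))^2 = 5184] LHS squared, RHS 5184 ≥ 0: apply √ (±) ⇒ sqrt: -(4*((5*x) + 2)) = 72 or -72.
Step 2. [-(4*((5*x) + 2)) = 72 or -72] LHS negated; negate both sides, so neg: 4*((5*x) + 2) = -72 or 72.
Step 3. [4*((5*x) + 2) = -72 or 72] divide by the outer 4. So div: (5*x) + 2 = -18 or 18.
Step 4. [(5*x) + 2 = -18 or 18] peel the +2: subtract 2 from each side, so sub: 5*x = -20 or 16.
Step 5. [5*x = -20 or 16] leading coefficient 5: divide by 5. So div: x = -4 or 16/5.

Answer: x ∈ {-4, 16/5}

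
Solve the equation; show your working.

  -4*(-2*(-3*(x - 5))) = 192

Step 1. [-4*(-2*(-3*(x - 5))) = 192] -4·(inner) — divide through by -4, so div: -2*(-3*(x - 5)) = -48.
Step 2. [-2*(-3*(x - 5)) = -48] leading coefficient -2: divide by -2. So div: -3*(x - 5) = 24.
Step 3. [-3*(x - 5) = 24] divide by the outer -3, so div: x - 5 = -8.
Step 4. [x - 5 = -8] the outer -5 inverts by adding 5. So sub: x = -3.

Answer: x ∈ {-3}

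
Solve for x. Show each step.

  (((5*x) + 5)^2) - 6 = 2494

Step 1. [(((5*x) + 5)^2) - 6 = 2494] -6 is outermost — add 6 both sides. So sub: ((5*x) + 5)^2 = 2500.
Step 2. [((5*x) + 5)^2 = 2500] 2500 ≥ 0, LHS is (·)² — take ±√, so sqrt: (5*x) + 5 = 50 or -50.
Step 3. [(5*x) + 5 = 50 or -50] peel the +5: subtract 5 from each side, so sub: 5*x = 45 or -55.
Step 4. [5*x = 45 or -55] divide by the outer 5, so div: x = 9 or -11.

Answer: x ∈ {-11, 9}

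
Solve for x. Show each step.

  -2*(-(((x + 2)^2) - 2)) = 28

Step 1. [-2*(-(((x + 2)^2) - 2)) = 28] -2·(inner) — divide through by -2 ⇒ div: -(((x + 2)^2) - 2) = -14.
Step 2. [-(((x + 2)^2) - 2) = -14] leading − — multiply by −1, so neg: ((x + 2)^2) - 2 = 14.
Step 3. [((x + 2)^2) - 2 = 14] peel the -2: add 2 from each side. So sub: (x + 2)^2 = 16.
Step 4. [(x + 2)^2 = 16] √ both sides: 16 ≥ 0 gives two branches ⇒ sqrt: x + 2 = 4 or -4.
Step 5. [x + 2 = 4 or -4] +2 is outermost — subtract 2 both sides ⇒ sub: x = 2 or -6.

Answer: x ∈ {-6, 2}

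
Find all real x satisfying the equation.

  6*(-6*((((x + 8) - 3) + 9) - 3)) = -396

Step 1. [6*(-6*((((x + 8) - 3) + 9) - 3)) = -396] leading coefficient 6: divide by 6 ⇒ div: -6*((((x + 8) - 3) + 9) - 3) = -66.
Step 2. [-6*((((x + 8) - 3) + 9) - 3) = -66] leading coefficient -6: divide by -6 ⇒ div: (((x + 8) - 3) + 9) - 3 = 11.
Step 3. [(((x + 8) - 3) + 9) - 3 = 11] 3 comes off first (add 3) ⇒ sub: ((x + 8) - 3) + 9 = 14.
Step 4. [((x + 8) - 3) + 9 = 14] 9 comes off first (subtract 9) ⇒ sub: (x + 8) - 3 = 5.
Step 5. [(x + 8) - 3 = 5] add 3: x sits inside (… - 3), so sub: x + 8 = 8.
Step 6. [x + 8 = 8] the outer +8 inverts by subtracting 8 ⇒ sub: x = 0.

Answer: x ∈ {0}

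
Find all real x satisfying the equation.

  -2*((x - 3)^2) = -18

Step 1. [-2*((x - 3)^2) = -18] LHS = -2·(…); ÷-2 both sides, so div: (x - 3)^2 = 9.
Step 2. [(x - 3)^2 = 9] √ both sides: 9 ≥ 0 gives two branches ⇒ sqrt: x - 3 = 3 or -3.
Step 3. [x - 3 = 3 or -3] add 3: x sits inside (… - 3), so sub: x = 6 or 0.

Answer: x ∈ {0, 6}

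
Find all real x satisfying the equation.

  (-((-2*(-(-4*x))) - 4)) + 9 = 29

Step 1. [(-((-2*(-(-4*x))) - 4)) + 9 = 29] peel the +9: subtract 9 from each side ⇒ sub: -((-2*(-(-4*x))) - 4) = 20.
Step 2. [-((-2*(-(-4*x))) - 4) = 20] LHS negated; negate both sides ⇒ neg: (-2*(-(-4*x))) - 4 = -20.
Step 3. [(-2*(-(-4*x))) - 4 = -20] the outer -4 inverts by adding 4. So sub: -2*(-(-4*x)) = -16.
Step 4. [-2*(-(-4*x)) = -16] LHS = -2·(…); ÷-2 both sides, so div: -(-4*x) = 8.
Step 5. [-(-4*x) = 8] leading − — multiply by −1. So neg: -4*x = -8.
Step 6. [-4*x = -8] leading coefficient -4: divide by -4. So div: x = 2.

Answer: x ∈ {2}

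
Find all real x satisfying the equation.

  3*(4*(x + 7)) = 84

Step 1. [3*(4*(x + 7)) = 84] 3·(inner) — divide through by 3 ⇒ div: 4*(x + 7) = 28.
Step 2. [4*(x + 7) = 28] divide by the outer 4. So div: x + 7 = 7.
Step 3. [x + 7 = 7] the outer +7 inverts by subtracting 7 ⇒ sub: x = 0.

Answer: x ∈ {0}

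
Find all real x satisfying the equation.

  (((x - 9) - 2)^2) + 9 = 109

Step 1. [(((x - 9) - 2)^2) + 9 = 109] the outer +9 inverts by subtracting 9, so sub: ((x - 9) - 2)^2 = 100.
Step 2. [((x - 9) - 2)^2 = 100] LHS squared, RHS 100 ≥ 0: apply √ (±). So sqrt: (x - 9) - 2 = 10 or -10.
Step 3. [(x - 9) - 2 = 10 or -10] the outer -2 inverts by adding 2, so sub: x - 9 = 12 or -8.
Step 4. [x - 9 = 12 or -8] -9 is outermost — add 9 both sides. So sub: x = 21 or 1.

Answer: x ∈ {1, 21}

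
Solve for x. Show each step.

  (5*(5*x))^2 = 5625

Step 1. [(5*(5*x))^2 = 5625] LHS squared, RHS 5625 ≥ 0: apply √ (±). So sqrt: 5*(5*x) = 75 or -75.
Step 2. [5*(5*x) = 75 or -75] leading coefficient 5: divide by 5. So div: 5*x = 15 or -15.
Step 3. [5*x = 15 or -15] divide by the outer 5 ⇒ div: x = 3 or -3.

Answer: x ∈ {-3, 3}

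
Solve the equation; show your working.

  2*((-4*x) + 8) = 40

Step 1. [2*((-4*x) + 8) = 40] leading coefficient 2: divide by 2 ⇒ div: (-4*x) + 8 = 20.
Step 2. [(-4*x) + 8 = 20] -4 divides every term; factor it out. So factor: x - 2 = -5.
Step 3. [x - 2 = -5] -2 is outermost — add 2 both sides. So sub: x = -3.

Answer: x ∈ {-3}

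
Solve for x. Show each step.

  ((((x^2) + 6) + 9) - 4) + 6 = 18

Step 1. [((((x^2) + 6) + 9) - 4) + 6 = 18] +6 is outermost — subtract 6 both sides ⇒ sub: (((x^2) + 6) + 9) - 4 = 12.
Step 2. [(((x^2) + 6) + 9) - 4 = 12] peel the -4: add 4 from each side ⇒ sub: ((x^2) + 6) + 9 = 16.
Step 3. [((x^2) + 6) + 9 = 16] +9 is outermost — subtract 9 both sides ⇒ sub: (x^2) + 6 = 7.
Step 4. [(x^2) + 6 = 7] +6 is outermost — subtract 6 both sides, so sub: x^2 = 1.
Step 5. [x^2 = 1] √ both sides: 1 ≥ 0 gives two branches. So sqrt: x = 1 or -1.

Answer: x ∈ {-1, 1}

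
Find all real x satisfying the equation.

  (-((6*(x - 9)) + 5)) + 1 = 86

Step 1. [(-((6*(x - 9)) + 5)) + 1 = 86] 1 comes off first (subtract 1). So sub: -((6*(x - 9)) + 5) = 85.
Step 2. [-((6*(x - 9)) + 5) = 85] LHS negated; negate both sides. So neg: (6*(x - 9)) + 5 = -85.
Step 3. [(6*(x - 9)) + 5 = -85] subtract 5: x sits inside (… + 5), so sub: 6*(x - 9) = -90.
Step 4. [6*(x - 9) = -90] LHS = 6·(…); ÷6 both sides. So div: x - 9 = -15.
Step 5. [x - 9 = -15] peel the -9: add 9 from each side ⇒ sub: x = -6.

Answer: x ∈ {-6}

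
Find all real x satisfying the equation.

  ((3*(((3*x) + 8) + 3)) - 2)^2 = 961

Step 1. [((3*(((3*x) + 8) + 3)) - 2)^2 = 961] LHS squared, RHS 961 ≥ 0: apply √ (±), so sqrt: (3*(((3*x) + 8) + 3)) - 2 = 31 or -31.
Step 2. [(3*(((3*x) + 8) + 3)) - 2 = 31 or -31] peel the -2: add 2 from each side. So sub: 3*(((3*x) + 8) + 3) = 33 or -29.
Step 3. [3*(((3*x) + 8) + 3) = 33 or -29] 3 out front; divide by 3. So div: ((3*x) + 8) + 3 = 11 or -29/3.
Step 4. [((3*x) + 8) + 3 = 11 or -29/3] the outer +3 inverts by subtracting 3. So sub: (3*x) + 8 = 8 or -38/3.
Step 5. [(3*x) + 8 = 8 or -38/3] 8 comes off first (subtract 8), so sub: 3*x = 0 or -62/3.
Step 6. [3*x = 0 or -62/3] 3 out front; divide by 3 ⇒ div: x = 0 or -62/9.

Answer: x ∈ {-62/9, 0}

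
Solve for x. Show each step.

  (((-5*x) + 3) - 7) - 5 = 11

Step 1. [(((-5*x) + 3) - 7) - 5 = 11] peel the -5: add 5 from each side, so sub: ((-5*x) + 3) - 7 = 16.
Step 2. [((-5*x) + 3) - 7 = 16] add 7: x sits inside (… - 7), so sub: (-5*x) + 3 = 23.
Step 3. [(-5*x) + 3 = 23] peel the +3: subtract 3 from each side. So sub: -5*x = 20.
Step 4. [-5*x = 20] divide by the outer -5 ⇒ div: x = -4.

Answer: x ∈ {-4}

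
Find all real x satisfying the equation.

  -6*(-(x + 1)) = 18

Step 1. [-6*(-(x + 1)) = 18] -6·(inner) — divide through by -6 ⇒ div: -(x + 1) = -3.
Step 2. [-(x + 1) = -3] leading − — multiply by −1, so neg: x + 1 = 3.
Step 3. [x + 1 = 3] peel the +1: subtract 1 from each side. So sub: x = 2.

Answer: x ∈ {2}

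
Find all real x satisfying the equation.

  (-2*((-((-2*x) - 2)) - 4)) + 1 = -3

Step 1. [(-2*((-((-2*x) - 2)) - 4)) + 1 = -3] subtract 1: x sits inside (… + 1). So sub: -2*((-((-2*x) - 2)) - 4) = -4.
Step 2. [-2*((-((-2*x) - 2)) - 4) = -4] divide by the outer -2 ⇒ div: (-((-2*x) - 2)) - 4 = 2.
Step 3. [(-((-2*x) - 2)) - 4 = 2] 4 comes off first (add 4). So sub: -((-2*x) - 2) = 6.
Step 4. [-((-2*x) - 2) = 6] LHS negated; negate both sides ⇒ neg: (-2*x) - 2 = -6.
Step 5. [(-2*x) - 2 = -6] -2 is outermost — add 2 both sides. So sub: -2*x = -4.
Step 6. [-2*x = -4] leading coefficient -2: divide by -2, so div: x = 2.

Answer: x ∈ {2}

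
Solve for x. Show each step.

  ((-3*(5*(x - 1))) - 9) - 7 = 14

Step 1. [((-3*(5*(x - 1))) - 9) - 7 = 14] add 7: x sits inside (… - 7), so sub: (-3*(5*(x - 1))) - 9 = 21.
Step 2. [(-3*(5*(x - 1))) - 9 = 21] 9 comes off first (add 9). So sub: -3*(5*(x - 1)) = 30.
Step 3. [-3*(5*(x - 1)) = 30] -3 out front; divide by -3, so div: 5*(x - 1) = -10.
Step 4. [5*(x - 1) = -10] divide by the outer 5. So div: x - 1 = -2.
Step 5. [x - 1 = -2] peel the -1: add 1 from each side. So sub: x = -1.

Answer: x ∈ {-1}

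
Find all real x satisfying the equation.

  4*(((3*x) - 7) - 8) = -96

Step 1. [4*(((3*x) - 7) - 8) = -96] leading coefficient 4: divide by 4. So div: ((3*x) - 7) - 8 = -24.
Step 2. [((3*x) - 7) - 8 = -24] peel the -8: add 8 from each side ⇒ sub: (3*x) - 7 = -16.
Step 3. [(3*x) - 7 = -16] the outer -7 inverts by adding 7 ⇒ sub: 3*x = -9.
Step 4. [3*x = -9] divide by the outer 3 ⇒ div: x = -3.

Answer: x ∈ {-3}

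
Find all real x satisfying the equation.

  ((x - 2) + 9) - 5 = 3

Step 1. [((x - 2) + 9) - 5 = 3] 5 comes off first (add 5), so sub: (x - 2) + 9 = 8.
Step 2. [(x - 2) + 9 = 8] +9 is outermost — subtract 9 both sides. So sub: x - 2 = -1.
Step 3. [x - 2 = -1] the outer -2 inverts by adding 2, so sub: x = 1.

Answer: x ∈ {1}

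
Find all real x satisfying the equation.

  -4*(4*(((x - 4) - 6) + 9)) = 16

Step 1. [-4*(4*(((x - 4) - 6) + 9)) = 16] -4·(inner) — divide through by -4. So div: 4*(((x - 4) - 6) + 9) = -4.
Step 2. [4*(((x - 4) - 6) + 9) = -4] leading coefficient 4: divide by 4 ⇒ div: ((x - 4) - 6) + 9 = -1.
Step 3. [((x - 4) - 6) + 9 = -1] 9 comes off first (subtract 9) ⇒ sub: (x - 4) - 6 = -10.
Step 4. [(x - 4) - 6 = -10] -6 is outermost — add 6 both sides. So sub: x - 4 = -4.
Step 5. [x - 4 = -4] -4 is outermost — add 4 both sides. So sub: x = 0.

Answer: x ∈ {0}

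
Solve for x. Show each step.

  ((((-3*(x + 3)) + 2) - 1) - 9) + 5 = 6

Step 1. [((((-3*(x + 3)) + 2) - 1) - 9) + 5 = 6] the outer +5 inverts by subtracting 5. So sub: (((-3*(x + 3)) + 2) - 1) - 9 = 1.
Step 2. [(((-3*(x + 3)) + 2) - 1) - 9 = 1] 9 comes off first (add 9) ⇒ sub: ((-3*(x + 3)) + 2) - 1 = 10.
Step 3. [((-3*(x + 3)) + 2) - 1 = 10] add 1: x sits inside (… - 1), so sub: (-3*(x + 3)) + 2 = 11.
Step 4. [(-3*(x + 3)) + 2 = 11] 2 comes off first (subtract 2) ⇒ sub: -3*(x + 3) = 9.
Step 5. [-3*(x + 3) = 9] divide by the outer -3. So div: x + 3 = -3.
Step 6. [x + 3 = -3] +3 is outermost — subtract 3 both sides. So sub: x = -6.

Answer: x ∈ {-6}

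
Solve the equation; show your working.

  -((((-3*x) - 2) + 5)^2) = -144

Step 1. [-((((-3*x) - 2) + 5)^2) = -144] LHS negated; negate both sides. So neg: (((-3*x) - 2) + 5)^2 = 144.
Step 2. [(((-3*x) - 2) + 5)^2 = 144] 144 ≥ 0, LHS is (·)² — take ±√ ⇒ sqrt: ((-3*x) - 2) + 5 = 12 or -12.
Step 3. [((-3*x) - 2) + 5 = 12 or -12] subtract 5: x sits inside (… + 5). So sub: (-3*x) - 2 = 7 or -17.
Step 4. [(-3*x) - 2 = 7 or -17] 2 comes off first (add 2) ⇒ sub: -3*x = 9 or -15.
Step 5. [-3*x = 9 or -15] -3·(inner) — divide through by -3. So div: x = -3 or 5.

Answer: x ∈ {-3, 5}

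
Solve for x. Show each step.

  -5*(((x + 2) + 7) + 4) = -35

Step 1. [-5*(((x + 2) + 7) + 4) = -35] -5·(inner) — divide through by -5 ⇒ div: ((x + 2) + 7) + 4 = 7.
Step 2. [((x + 2) + 7) + 4 = 7] the outer +4 inverts by subtracting 4 ⇒ sub: (x + 2) + 7 = 3.
Step 3. [(x + 2) + 7 = 3] +7 is outermost — subtract 7 both sides. So sub: x + 2 = -4.
Step 4. [x + 2 = -4] the outer +2 inverts by subtracting 2, so sub: x = -6.

Answer: x ∈ {-6}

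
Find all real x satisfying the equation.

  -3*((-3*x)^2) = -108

Step 1. [-3*((-3*x)^2) = -108] -3·(inner) — divide through by -3 ⇒ div: (-3*x)^2 = 36.
Step 2. [(-3*x)^2 = 36] LHS squared, RHS 36 ≥ 0: apply √ (±), so sqrt: -3*x = 6 or -6.
Step 3. [-3*x = 6 or -6] -3·(inner) — divide through by -3. So div: x = -2 or 2.

Answer: x ∈ {-2, 2}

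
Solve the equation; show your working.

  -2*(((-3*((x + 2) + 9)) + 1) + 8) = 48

Step 1. [-2*(((-3*((x + 2) + 9)) + 1) + 8) = 48] -2 out front; divide by -2 ⇒ div: ((-3*((x + 2) + 9)) + 1) + 8 = -24.
Step 2. [((-3*((x + 2) + 9)) + 1) + 8 = -24] 8 comes off first (subtract 8) ⇒ sub: (-3*((x + 2) + 9)) + 1 = -32.
Step 3. [(-3*((x + 2) + 9)) + 1 = -32] 1 comes off first (subtract 1) ⇒ sub: -3*((x + 2) + 9) = -33.
Step 4. [-3*((x + 2) + 9) = -33] divide by the outer -3 ⇒ div: (x + 2) + 9 = 11.
Step 5. [(x + 2) + 9 = 11] peel the +9: subtract 9 from each side ⇒ sub: x + 2 = 2.
Step 6. [x + 2 = 2] +2 is outermost — subtract 2 both sides, so sub: x = 0.

Answer: x ∈ {0}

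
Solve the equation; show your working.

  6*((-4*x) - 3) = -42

Step 1. [6*((-4*x) - 3) = -42] 6 out front; divide by 6, so div: (-4*x) - 3 = -7.
Step 2. [(-4*x) - 3 = -7] the outer -3 inverts by adding 3 ⇒ sub: -4*x = -4.
Step 3. [-4*x = -4] LHS = -4·(…); ÷-4 both sides ⇒ div: x = 1.

Answer: x ∈ {1}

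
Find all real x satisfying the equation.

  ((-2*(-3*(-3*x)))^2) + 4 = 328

Step 1. [((-2*(-3*(-3*x)))^2) + 4 = 328] +4 is outermost — subtract 4 both sides. So sub: (-2*(-3*(-3*x)))^2 = 324.
Step 2. [(-2*(-3*(-3*x)))^2 = 324] 324 ≥ 0, LHS is (·)² — take ±√ ⇒ sqrt: -2*(-3*(-3*x)) = 18 or -18.
Step 3. [-2*(-3*(-3*x)) = 18 or -18] -2 out front; divide by -2. So div: -3*(-3*x) = -9 or 9.
Step 4. [-3*(-3*x) = -9 or 9] LHS = -3·(…); ÷-3 both sides ⇒ div: -3*x = 3 or -3.
Step 5. [-3*x = 3 or -3] -3·(inner) — divide through by -3. So div: x = -1 or 1.

Answer: x ∈ {-1, 1}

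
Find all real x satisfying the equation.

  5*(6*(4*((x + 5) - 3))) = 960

Step 1. [5*(6*(4*((x + 5) - 3))) = 960] LHS = 5·(…); ÷5 both sides. So div: 6*(4*((x + 5) - 3)) = 192.
Step 2. [6*(4*((x + 5) - 3)) = 192] 6 out front; divide by 6. So div: 4*((x + 5) - 3) = 32.
Step 3. [4*((x + 5) - 3) = 32] 4 out front; divide by 4. So div: (x + 5) - 3 = 8.
Step 4. [(x + 5) - 3 = 8] add 3: x sits inside (… - 3). So sub: x + 5 = 11.
Step 5. [x + 5 = 11] subtract 5: x sits inside (… + 5). So sub: x = 6.

Answer: x ∈ {6}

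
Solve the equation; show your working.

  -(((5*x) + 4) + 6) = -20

Step 1. [-(((5*x) + 4) + 6) = -20] leading − — multiply by −1. So neg: ((5*x) + 4) + 6 = 20.
Step 2. [((5*x) + 4) + 6 = 20] 6 comes off first (subtract 6), so sub: (5*x) + 4 = 14.
Step 3. [(5*x) + 4 = 14] +4 is outermost — subtract 4 both sides, so sub: 5*x = 10.
Step 4. [5*x = 10] 5·(inner) — divide through by 5. So div: x = 2.

Answer: x ∈ {2}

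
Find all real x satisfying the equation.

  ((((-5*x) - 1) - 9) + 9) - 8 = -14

Step 1. [((((-5*x) - 1) - 9) + 9) - 8 = -14] the outer -8 inverts by adding 8. So sub: (((-5*x) - 1) - 9) + 9 = -6.
Step 2. [(((-5*x) - 1) - 9) + 9 = -6] 9 comes off first (subtract 9). So sub: ((-5*x) - 1) - 9 = -15.
Step 3. [((-5*x) - 1) - 9 = -15] add 9: x sits inside (… - 9). So sub: (-5*x) - 1 = -6.
Step 4. [(-5*x) - 1 = -6] peel the -1: add 1 from each side ⇒ sub: -5*x = -5.
Step 5. [-5*x = -5] -5·(inner) — divide through by -5, so div: x = 1.

Answer: x ∈ {1}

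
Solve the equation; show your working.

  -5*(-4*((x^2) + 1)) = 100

Step 1. [-5*(-4*((x^2) + 1)) = 100] -5 out front; divide by -5, so div: -4*((x^2) + 1) = -20.
Step 2. [-4*((x^2) + 1) = -20] divide by the outer -4. So div: (x^2) + 1 = 5.
Step 3. [(x^2) + 1 = 5] +1 is outermost — subtract 1 both sides ⇒ sub: x^2 = 4.
Step 4. [x^2 = 4] √ both sides: 4 ≥ 0 gives two branches ⇒ sqrt: x = 2 or -2.

Answer: x ∈ {-2, 2}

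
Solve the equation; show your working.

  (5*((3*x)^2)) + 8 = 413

Step 1. [(5*((3*x)^2)) + 8 = 413] 8 comes off first (subtract 8) ⇒ sub: 5*((3*x)^2) = 405.
Step 2. [5*((3*x)^2) = 405] 5 out front; divide by 5, so div: (3*x)^2 = 81.
Step 3. [(3*x)^2 = 81] √ both sides: 81 ≥ 0 gives two branches, so sqrt: 3*x = 9 or -9.
Step 4. [3*x = 9 or -9] leading coefficient 3: divide by 3, so div: x = 3 or -3.

Answer: x ∈ {-3, 3}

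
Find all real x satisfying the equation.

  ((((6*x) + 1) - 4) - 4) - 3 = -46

Step 1. [((((6*x) + 1) - 4) - 4) - 3 = -46] the outer -3 inverts by adding 3 ⇒ sub: (((6*x) + 1) - 4) - 4 = -43.
Step 2. [(((6*x) + 1) - 4) - 4 = -43] -4 is outermost — add 4 both sides. So sub: ((6*x) + 1) - 4 = -39.
Step 3. [((6*x) + 1) - 4 = -39] -4 is outermost — add 4 both sides. So sub: (6*x) + 1 = -35.
Step 4. [(6*x) + 1 = -35] peel the +1: subtract 1 from each side. So sub: 6*x = -36.
Step 5. [6*x = -36] leading coefficient 6: divide by 6. So div: x = -6.

Answer: x ∈ {-6}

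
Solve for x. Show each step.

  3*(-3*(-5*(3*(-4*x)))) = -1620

Step 1. [3*(-3*(-5*(3*(-4*x)))) = -1620] leading coefficient 3: divide by 3. So div: -3*(-5*(3*(-4*x))) = -540.
Step 2. [-3*(-5*(3*(-4*x))) = -540] leading coefficient -3: divide by -3. So div: -5*(3*(-4*x)) = 180.
Step 3. [-5*(3*(-4*x)) = 180] -5 out front; divide by -5 ⇒ div: 3*(-4*x) = -36.
Step 4. [3*(-4*x) = -36] divide by the outer 3, so div: -4*x = -12.
Step 5. [-4*x = -12] leading coefficient -4: divide by -4, so div: x = 3.

Answer: x ∈ {3}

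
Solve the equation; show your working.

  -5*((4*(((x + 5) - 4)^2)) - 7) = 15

Step 1. [-5*((4*(((x + 5) - 4)^2)) - 7) = 15] -5 out front; divide by -5. So div: (4*(((x + 5) - 4)^2)) - 7 = -3.
Step 2. [(4*(((x + 5) - 4)^2)) - 7 = -3] peel the -7: add 7 from each side ⇒ sub: 4*(((x + 5) - 4)^2) = 4.
Step 3. [4*(((x + 5) - 4)^2) = 4] 4 out front; divide by 4 ⇒ div: ((x + 5) - 4)^2 = 1.
Step 4. [((x + 5) - 4)^2 = 1] √ both sides: 1 ≥ 0 gives two branches. So sqrt: (x + 5) - 4 = 1 or -1.
Step 5. [(x + 5) - 4 = 1 or -1] 4 comes off first (add 4). So sub: x + 5 = 5 or 3.
Step 6. [x + 5 = 5 or 3] the outer +5 inverts by subtracting 5 ⇒ sub: x = 0 or -2.

Answer: x ∈ {-2, 0}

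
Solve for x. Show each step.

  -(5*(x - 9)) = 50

Step 1. [-(5*(x - 9)) = 50] LHS negated; negate both sides, so neg: 5*(x - 9) = -50.
Step 2. [5*(x - 9) = -50] leading coefficient 5: divide by 5, so div: x - 9 = -10.
Step 3. [x - 9 = -10] peel the -9: add 9 from each side ⇒ sub: x = -1.

Answer: x ∈ {-1}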